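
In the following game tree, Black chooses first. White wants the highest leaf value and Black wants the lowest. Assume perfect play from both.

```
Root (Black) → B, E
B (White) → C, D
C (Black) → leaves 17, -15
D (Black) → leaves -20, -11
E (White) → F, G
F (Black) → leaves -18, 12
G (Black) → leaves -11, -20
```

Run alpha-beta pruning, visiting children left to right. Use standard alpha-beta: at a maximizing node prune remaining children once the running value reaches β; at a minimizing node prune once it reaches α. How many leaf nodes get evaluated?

C [α=-∞,β=+∞]: v=-15
D [α=-15,β=+∞]: v=-20 after child 1 ≤ α → α-cutoff, skip 1
B [α=-∞,β=+∞]: v=-15
F [α=-∞,β=-15]: v=-18
G [α=-18,β=-15]: v=-20
E [α=-∞,β=-15]: v=-18
Root [α=-∞,β=+∞]: v=-18
Leaves evaluated: 7 of 8.

7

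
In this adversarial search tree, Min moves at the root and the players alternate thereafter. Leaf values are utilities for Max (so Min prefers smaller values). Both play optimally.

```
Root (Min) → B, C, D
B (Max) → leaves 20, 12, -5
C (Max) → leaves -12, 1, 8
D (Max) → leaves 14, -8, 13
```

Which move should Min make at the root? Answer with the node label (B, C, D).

C

B (Max): max(20, 12, -5) = 20
C (Max): max(-12, 1, 8) = 8
D (Max): max(14, -8, 13) = 14
Root (Min): min(20, 8, 14) = 8
Min picks the child with the lowest value: C (value 8).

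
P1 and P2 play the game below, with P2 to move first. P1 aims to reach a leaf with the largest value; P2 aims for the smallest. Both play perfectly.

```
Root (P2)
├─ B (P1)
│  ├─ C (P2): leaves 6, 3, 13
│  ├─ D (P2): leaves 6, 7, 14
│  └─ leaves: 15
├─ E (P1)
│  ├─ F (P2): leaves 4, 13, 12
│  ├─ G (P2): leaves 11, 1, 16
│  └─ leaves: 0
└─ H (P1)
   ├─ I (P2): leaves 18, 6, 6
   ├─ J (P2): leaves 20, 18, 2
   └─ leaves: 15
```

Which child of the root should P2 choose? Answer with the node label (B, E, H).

C (P2): min(6, 3, 13) = 3
D (P2): min(6, 7, 14) = 6
B (P1): max(3, 6, 15) = 15
F (P2): min(4, 13, 12) = 4
G (P2): min(11, 1, 16) = 1
E (P1): max(4, 1, 0) = 4
I (P2): min(18, 6, 6) = 6
J (P2): min(20, 18, 2) = 2
H (P1): max(6, 2, 15) = 15
Root (P2): min(15, 4, 15) = 4
P2 picks the child with the lowest value: E (value 4).

E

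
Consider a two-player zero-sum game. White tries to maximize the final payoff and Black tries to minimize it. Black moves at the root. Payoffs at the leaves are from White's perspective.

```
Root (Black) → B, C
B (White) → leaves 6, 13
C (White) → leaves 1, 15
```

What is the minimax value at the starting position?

13

B (White): max(6, 13) = 13
C (White): max(1, 15) = 15
Root (Black): min(13, 15) = 13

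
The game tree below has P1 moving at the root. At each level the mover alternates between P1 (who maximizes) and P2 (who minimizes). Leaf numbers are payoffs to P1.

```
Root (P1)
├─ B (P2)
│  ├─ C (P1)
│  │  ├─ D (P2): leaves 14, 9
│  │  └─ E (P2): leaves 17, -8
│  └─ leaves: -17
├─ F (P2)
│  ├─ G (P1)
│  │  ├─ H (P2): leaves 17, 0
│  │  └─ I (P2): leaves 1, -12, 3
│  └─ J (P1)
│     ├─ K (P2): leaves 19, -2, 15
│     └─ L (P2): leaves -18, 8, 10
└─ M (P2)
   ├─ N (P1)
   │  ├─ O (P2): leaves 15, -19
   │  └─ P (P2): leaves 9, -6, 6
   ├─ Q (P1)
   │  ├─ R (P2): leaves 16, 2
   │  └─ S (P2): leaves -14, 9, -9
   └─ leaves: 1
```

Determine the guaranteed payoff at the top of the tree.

-2

D (P2): min(14, 9) = 9
E (P2): min(17, -8) = -8
C (P1): max(9, -8) = 9
B (P2): min(9, -17) = -17
H (P2): min(17, 0) = 0
I (P2): min(1, -12, 3) = -12
G (P1): max(0, -12) = 0
K (P2): min(19, -2, 15) = -2
L (P2): min(-18, 8, 10) = -18
J (P1): max(-2, -18) = -2
F (P2): min(0, -2) = -2
O (P2): min(15, -19) = -19
P (P2): min(9, -6, 6) = -6
N (P1): max(-19, -6) = -6
R (P2): min(16, 2) = 2
S (P2): min(-14, 9, -9) = -14
Q (P1): max(2, -14) = 2
M (P2): min(-6, 2, 1) = -6
Root (P1): max(-17, -2, -6) = -2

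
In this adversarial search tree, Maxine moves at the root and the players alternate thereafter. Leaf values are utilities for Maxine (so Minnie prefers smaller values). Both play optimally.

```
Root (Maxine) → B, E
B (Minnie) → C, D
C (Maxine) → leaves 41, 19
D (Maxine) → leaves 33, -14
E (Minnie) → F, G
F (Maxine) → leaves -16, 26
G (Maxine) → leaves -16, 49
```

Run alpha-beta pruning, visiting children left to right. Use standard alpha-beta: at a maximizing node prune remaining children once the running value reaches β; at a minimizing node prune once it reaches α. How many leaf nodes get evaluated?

6

C [α=-∞,β=+∞]: v=41
D [α=-∞,β=41]: v=33
B [α=-∞,β=+∞]: v=33
F [α=33,β=+∞]: v=26
E [α=33,β=+∞]: v=26 after child 1 ≤ α → α-cutoff, skip 1
Root [α=-∞,β=+∞]: v=33
Leaves evaluated: 6 of 8.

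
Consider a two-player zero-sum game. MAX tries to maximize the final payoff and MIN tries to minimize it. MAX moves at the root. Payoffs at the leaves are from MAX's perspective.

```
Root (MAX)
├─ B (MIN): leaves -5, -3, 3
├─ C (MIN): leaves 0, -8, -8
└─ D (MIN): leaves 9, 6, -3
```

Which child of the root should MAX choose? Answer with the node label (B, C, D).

B (MIN): min(-5, -3, 3) = -5
C (MIN): min(0, -8, -8) = -8
D (MIN): min(9, 6, -3) = -3
Root (MAX): max(-5, -8, -3) = -3
MAX picks the child with the highest value: D (value -3).

D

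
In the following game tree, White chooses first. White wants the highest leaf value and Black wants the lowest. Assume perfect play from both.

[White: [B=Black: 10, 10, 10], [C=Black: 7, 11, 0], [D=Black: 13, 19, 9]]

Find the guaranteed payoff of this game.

B (Black): min(10, 10, 10) = 10
C (Black): min(7, 11, 0) = 0
D (Black): min(13, 19, 9) = 9
Root (White): max(10, 0, 9) = 10

10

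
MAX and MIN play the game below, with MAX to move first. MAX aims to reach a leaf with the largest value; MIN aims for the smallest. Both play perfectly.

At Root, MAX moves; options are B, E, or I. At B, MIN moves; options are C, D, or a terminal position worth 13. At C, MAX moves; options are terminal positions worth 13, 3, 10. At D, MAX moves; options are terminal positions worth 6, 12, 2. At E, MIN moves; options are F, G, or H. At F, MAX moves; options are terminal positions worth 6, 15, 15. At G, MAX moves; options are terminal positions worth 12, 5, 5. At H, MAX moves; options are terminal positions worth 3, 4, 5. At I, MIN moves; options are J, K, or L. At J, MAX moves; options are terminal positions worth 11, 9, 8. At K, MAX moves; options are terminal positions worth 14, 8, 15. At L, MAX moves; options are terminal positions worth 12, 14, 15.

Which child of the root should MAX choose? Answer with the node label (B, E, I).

C (MAX): max(13, 3, 10) = 13
D (MAX): max(6, 12, 2) = 12
B (MIN): min(13, 12, 13) = 12
F (MAX): max(6, 15, 15) = 15
G (MAX): max(12, 5, 5) = 12
H (MAX): max(3, 4, 5) = 5
E (MIN): min(15, 12, 5) = 5
J (MAX): max(11, 9, 8) = 11
K (MAX): max(14, 8, 15) = 15
L (MAX): max(12, 14, 15) = 15
I (MIN): min(11, 15, 15) = 11
Root (MAX): max(12, 5, 11) = 12
MAX picks the child with the highest value: B (value 12).

B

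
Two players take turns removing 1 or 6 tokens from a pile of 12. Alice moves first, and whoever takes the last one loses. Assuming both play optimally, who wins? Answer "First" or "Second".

Second

Positions where the player to move wins (W) vs loses (L):
i:   0  1  2  3  4  5  6  7  8  9 10 11 12
     W  L  W  L  W  L  W  W  L  W  L  W  L
Position 12 is L, so the second player wins.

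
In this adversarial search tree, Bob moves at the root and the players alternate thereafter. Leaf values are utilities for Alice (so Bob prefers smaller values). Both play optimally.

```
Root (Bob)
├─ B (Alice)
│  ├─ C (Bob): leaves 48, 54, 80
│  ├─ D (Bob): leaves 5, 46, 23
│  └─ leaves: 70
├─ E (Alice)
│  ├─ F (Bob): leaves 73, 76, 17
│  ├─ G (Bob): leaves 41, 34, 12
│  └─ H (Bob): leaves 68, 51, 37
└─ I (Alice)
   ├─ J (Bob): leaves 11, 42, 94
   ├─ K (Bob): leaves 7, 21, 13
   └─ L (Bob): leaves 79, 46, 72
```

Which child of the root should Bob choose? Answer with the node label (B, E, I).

E

C (Bob): min(48, 54, 80) = 48
D (Bob): min(5, 46, 23) = 5
B (Alice): max(48, 5, 70) = 70
F (Bob): min(73, 76, 17) = 17
G (Bob): min(41, 34, 12) = 12
H (Bob): min(68, 51, 37) = 37
E (Alice): max(17, 12, 37) = 37
J (Bob): min(11, 42, 94) = 11
K (Bob): min(7, 21, 13) = 7
L (Bob): min(79, 46, 72) = 46
I (Alice): max(11, 7, 46) = 46
Root (Bob): min(70, 37, 46) = 37
Bob picks the child with the lowest value: E (value 37).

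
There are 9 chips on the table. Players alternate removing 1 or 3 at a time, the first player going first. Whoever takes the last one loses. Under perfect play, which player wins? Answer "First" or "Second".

Second

Compute winning (W) and losing (L) positions by backward induction:
i:   0  1  2  3  4  5  6  7  8  9
     W  L  W  L  W  L  W  L  W  L
Position 9 is L, so the second player wins.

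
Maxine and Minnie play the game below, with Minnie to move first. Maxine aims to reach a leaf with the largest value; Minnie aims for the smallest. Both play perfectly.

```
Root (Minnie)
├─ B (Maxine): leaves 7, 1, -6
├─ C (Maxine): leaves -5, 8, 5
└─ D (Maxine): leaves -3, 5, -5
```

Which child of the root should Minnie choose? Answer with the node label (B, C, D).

D

B (Maxine): max(7, 1, -6) = 7
C (Maxine): max(-5, 8, 5) = 8
D (Maxine): max(-3, 5, -5) = 5
Root (Minnie): min(7, 8, 5) = 5
Minnie picks the child with the lowest value: D (value 5).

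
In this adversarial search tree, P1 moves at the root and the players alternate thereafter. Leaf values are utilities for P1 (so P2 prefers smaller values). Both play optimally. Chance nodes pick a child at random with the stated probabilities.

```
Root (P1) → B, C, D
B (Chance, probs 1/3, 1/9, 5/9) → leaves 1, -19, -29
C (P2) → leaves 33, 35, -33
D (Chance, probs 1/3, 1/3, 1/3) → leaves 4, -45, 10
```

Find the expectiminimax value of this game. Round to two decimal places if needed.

B (Chance): 1/3·1 + 1/9·-19 + 5/9·-29 = -17.89
C (P2): min(33, 35, -33) = -33
D (Chance): 1/3·4 + 1/3·-45 + 1/3·10 = -10.33
Root (P1): max(-17.89, -33, -10.33) = -10.33

-10.33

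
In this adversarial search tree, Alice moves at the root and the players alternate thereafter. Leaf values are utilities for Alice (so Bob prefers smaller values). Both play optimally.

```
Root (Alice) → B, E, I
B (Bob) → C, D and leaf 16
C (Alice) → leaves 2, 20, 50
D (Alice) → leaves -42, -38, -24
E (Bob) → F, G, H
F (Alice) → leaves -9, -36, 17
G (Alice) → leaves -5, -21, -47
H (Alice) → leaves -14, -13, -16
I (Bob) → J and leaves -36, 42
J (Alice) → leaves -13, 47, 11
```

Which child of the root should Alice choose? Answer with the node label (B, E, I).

C (Alice): max(2, 20, 50) = 50
D (Alice): max(-42, -38, -24) = -24
B (Bob): min(50, -24, 16) = -24
F (Alice): max(-9, -36, 17) = 17
G (Alice): max(-5, -21, -47) = -5
H (Alice): max(-14, -13, -16) = -13
E (Bob): min(17, -5, -13) = -13
J (Alice): max(-13, 47, 11) = 47
I (Bob): min(47, -36, 42) = -36
Root (Alice): max(-24, -13, -36) = -13
Alice picks the child with the highest value: E (value -13).

E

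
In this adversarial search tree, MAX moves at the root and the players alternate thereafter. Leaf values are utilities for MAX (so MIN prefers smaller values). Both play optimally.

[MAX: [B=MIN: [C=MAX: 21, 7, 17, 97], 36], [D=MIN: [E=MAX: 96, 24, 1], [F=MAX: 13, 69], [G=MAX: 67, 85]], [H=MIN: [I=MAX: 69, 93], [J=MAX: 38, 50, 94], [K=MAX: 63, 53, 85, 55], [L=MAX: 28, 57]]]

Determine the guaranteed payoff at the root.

C (MAX): max(21, 7, 17, 97) = 97
B (MIN): min(97, 36) = 36
E (MAX): max(96, 24, 1) = 96
F (MAX): max(13, 69) = 69
G (MAX): max(67, 85) = 85
D (MIN): min(96, 69, 85) = 69
I (MAX): max(69, 93) = 93
J (MAX): max(38, 50, 94) = 94
K (MAX): max(63, 53, 85, 55) = 85
L (MAX): max(28, 57) = 57
H (MIN): min(93, 94, 85, 57) = 57
Root (MAX): max(36, 69, 57) = 69

69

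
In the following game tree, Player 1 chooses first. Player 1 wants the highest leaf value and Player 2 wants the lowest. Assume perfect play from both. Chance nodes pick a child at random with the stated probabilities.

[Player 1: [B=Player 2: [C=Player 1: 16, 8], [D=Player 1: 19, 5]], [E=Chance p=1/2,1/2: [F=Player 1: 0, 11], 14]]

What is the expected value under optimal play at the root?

16

C (Player 1): max(16, 8) = 16
D (Player 1): max(19, 5) = 19
B (Player 2): min(16, 19) = 16
F (Player 1): max(0, 11) = 11
E (Chance): 1/2·11 + 1/2·14 = 12.5
Root (Player 1): max(16, 12.5) = 16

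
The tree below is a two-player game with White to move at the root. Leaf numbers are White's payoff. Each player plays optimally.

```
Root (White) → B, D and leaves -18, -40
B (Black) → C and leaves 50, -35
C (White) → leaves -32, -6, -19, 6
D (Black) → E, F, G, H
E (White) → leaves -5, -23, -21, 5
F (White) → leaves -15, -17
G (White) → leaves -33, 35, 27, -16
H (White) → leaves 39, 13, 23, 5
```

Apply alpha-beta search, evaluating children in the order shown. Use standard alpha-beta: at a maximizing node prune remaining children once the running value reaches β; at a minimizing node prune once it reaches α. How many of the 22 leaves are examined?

C [α=-∞,β=+∞]: v=6
B [α=-∞,β=+∞]: v=-35
E [α=-35,β=+∞]: v=5
F [α=-35,β=5]: v=-15
G [α=-35,β=-15]: v=35 after child 2 ≥ β → β-cutoff, skip 2
H [α=-35,β=-15]: v=39 after child 1 ≥ β → β-cutoff, skip 3
D [α=-35,β=+∞]: v=-15
Root [α=-∞,β=+∞]: v=-15
Leaves evaluated: 17 of 22.

17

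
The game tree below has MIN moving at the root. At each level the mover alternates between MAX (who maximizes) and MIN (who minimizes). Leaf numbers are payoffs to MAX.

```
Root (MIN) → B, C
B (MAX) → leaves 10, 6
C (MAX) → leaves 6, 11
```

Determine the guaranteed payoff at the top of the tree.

B (MAX): max(10, 6) = 10
C (MAX): max(6, 11) = 11
Root (MIN): min(10, 11) = 10

10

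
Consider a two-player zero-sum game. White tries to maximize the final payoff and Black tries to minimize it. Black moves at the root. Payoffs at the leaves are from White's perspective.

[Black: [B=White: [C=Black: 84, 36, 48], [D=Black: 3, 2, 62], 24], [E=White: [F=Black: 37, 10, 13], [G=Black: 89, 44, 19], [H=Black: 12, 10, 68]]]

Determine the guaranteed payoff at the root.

C (Black): min(84, 36, 48) = 36
D (Black): min(3, 2, 62) = 2
B (White): max(36, 2, 24) = 36
F (Black): min(37, 10, 13) = 10
G (Black): min(89, 44, 19) = 19
H (Black): min(12, 10, 68) = 10
E (White): max(10, 19, 10) = 19
Root (Black): min(36, 19) = 19

19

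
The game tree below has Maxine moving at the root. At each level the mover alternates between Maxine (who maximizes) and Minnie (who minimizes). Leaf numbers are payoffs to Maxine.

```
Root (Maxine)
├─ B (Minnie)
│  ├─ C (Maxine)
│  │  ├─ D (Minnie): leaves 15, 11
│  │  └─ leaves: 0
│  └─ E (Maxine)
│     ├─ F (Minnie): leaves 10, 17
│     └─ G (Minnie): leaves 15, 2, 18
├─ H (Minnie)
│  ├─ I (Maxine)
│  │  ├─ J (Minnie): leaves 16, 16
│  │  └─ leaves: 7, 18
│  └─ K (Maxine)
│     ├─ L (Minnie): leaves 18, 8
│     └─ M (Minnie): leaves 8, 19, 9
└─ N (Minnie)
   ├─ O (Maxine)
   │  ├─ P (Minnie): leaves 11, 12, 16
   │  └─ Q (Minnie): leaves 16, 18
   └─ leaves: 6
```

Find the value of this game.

10

D (Minnie): min(15, 11) = 11
C (Maxine): max(11, 0) = 11
F (Minnie): min(10, 17) = 10
G (Minnie): min(15, 2, 18) = 2
E (Maxine): max(10, 2) = 10
B (Minnie): min(11, 10) = 10
J (Minnie): min(16, 16) = 16
I (Maxine): max(16, 7, 18) = 18
L (Minnie): min(18, 8) = 8
M (Minnie): min(8, 19, 9) = 8
K (Maxine): max(8, 8) = 8
H (Minnie): min(18, 8) = 8
P (Minnie): min(11, 12, 16) = 11
Q (Minnie): min(16, 18) = 16
O (Maxine): max(11, 16) = 16
N (Minnie): min(16, 6) = 6
Root (Maxine): max(10, 8, 6) = 10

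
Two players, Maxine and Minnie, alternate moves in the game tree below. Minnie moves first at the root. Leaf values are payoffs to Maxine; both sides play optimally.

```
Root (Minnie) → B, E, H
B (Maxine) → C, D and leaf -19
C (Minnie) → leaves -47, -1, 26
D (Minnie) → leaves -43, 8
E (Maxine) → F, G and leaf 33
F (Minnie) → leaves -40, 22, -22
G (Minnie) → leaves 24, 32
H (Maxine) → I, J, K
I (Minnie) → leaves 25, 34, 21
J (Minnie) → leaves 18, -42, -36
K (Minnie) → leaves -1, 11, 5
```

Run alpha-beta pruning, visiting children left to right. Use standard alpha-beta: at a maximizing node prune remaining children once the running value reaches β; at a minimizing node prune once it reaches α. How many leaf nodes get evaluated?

14

C [α=-∞,β=+∞]: v=-47
D [α=-47,β=+∞]: v=-43
B [α=-∞,β=+∞]: v=-19
F [α=-∞,β=-19]: v=-40
G [α=-40,β=-19]: v=24
E [α=-∞,β=-19]: v=24 after child 2 ≥ β → β-cutoff, skip 1
I [α=-∞,β=-19]: v=21
H [α=-∞,β=-19]: v=21 after child 1 ≥ β → β-cutoff, skip 2
Root [α=-∞,β=+∞]: v=-19
Leaves evaluated: 14 of 21.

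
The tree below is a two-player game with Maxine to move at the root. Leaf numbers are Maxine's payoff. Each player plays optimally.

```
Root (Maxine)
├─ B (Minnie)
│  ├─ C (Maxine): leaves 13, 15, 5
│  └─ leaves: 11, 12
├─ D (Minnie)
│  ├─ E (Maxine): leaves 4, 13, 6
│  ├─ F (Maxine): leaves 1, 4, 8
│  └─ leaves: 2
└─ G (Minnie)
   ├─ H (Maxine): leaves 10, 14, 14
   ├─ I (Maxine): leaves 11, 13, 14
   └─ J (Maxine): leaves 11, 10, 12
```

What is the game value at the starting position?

12

C (Maxine): max(13, 15, 5) = 15
B (Minnie): min(15, 11, 12) = 11
E (Maxine): max(4, 13, 6) = 13
F (Maxine): max(1, 4, 8) = 8
D (Minnie): min(13, 8, 2) = 2
H (Maxine): max(10, 14, 14) = 14
I (Maxine): max(11, 13, 14) = 14
J (Maxine): max(11, 10, 12) = 12
G (Minnie): min(14, 14, 12) = 12
Root (Maxine): max(11, 2, 12) = 12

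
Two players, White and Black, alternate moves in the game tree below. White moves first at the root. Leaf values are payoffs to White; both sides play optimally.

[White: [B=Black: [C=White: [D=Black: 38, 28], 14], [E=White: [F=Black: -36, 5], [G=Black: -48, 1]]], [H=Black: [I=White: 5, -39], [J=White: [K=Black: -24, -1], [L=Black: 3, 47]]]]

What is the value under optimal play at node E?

-36

F: min(-36, 5) = -36
G: min(-48, 1) = -48
E: max(-36, -48) = -36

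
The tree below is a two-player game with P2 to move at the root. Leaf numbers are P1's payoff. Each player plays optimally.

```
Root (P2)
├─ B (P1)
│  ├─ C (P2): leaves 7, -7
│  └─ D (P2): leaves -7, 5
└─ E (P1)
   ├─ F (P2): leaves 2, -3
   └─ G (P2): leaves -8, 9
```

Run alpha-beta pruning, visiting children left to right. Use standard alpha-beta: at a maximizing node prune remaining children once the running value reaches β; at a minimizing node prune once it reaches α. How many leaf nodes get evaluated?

C [α=-∞,β=+∞]: v=-7
D [α=-7,β=+∞]: v=-7 after child 1 ≤ α → α-cutoff, skip 1
B [α=-∞,β=+∞]: v=-7
F [α=-∞,β=-7]: v=-3
E [α=-∞,β=-7]: v=-3 after child 1 ≥ β → β-cutoff, skip 1
Root [α=-∞,β=+∞]: v=-7
Leaves evaluated: 5 of 8.

5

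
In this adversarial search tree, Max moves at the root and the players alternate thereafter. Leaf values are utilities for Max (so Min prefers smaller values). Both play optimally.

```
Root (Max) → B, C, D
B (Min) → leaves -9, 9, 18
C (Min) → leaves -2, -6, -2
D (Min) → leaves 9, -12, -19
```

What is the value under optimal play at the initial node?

B (Min): min(-9, 9, 18) = -9
C (Min): min(-2, -6, -2) = -6
D (Min): min(9, -12, -19) = -19
Root (Max): max(-9, -6, -19) = -6

-6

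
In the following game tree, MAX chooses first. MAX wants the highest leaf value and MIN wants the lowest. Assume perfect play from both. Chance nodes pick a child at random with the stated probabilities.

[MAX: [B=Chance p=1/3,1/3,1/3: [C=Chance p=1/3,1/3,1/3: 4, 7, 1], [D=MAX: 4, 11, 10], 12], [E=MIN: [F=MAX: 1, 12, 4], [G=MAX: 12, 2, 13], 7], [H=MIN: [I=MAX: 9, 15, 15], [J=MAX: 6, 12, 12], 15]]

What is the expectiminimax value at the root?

12

C (Chance): 1/3·4 + 1/3·7 + 1/3·1 = 4
D (MAX): max(4, 11, 10) = 11
B (Chance): 1/3·4 + 1/3·11 + 1/3·12 = 9
F (MAX): max(1, 12, 4) = 12
G (MAX): max(12, 2, 13) = 13
E (MIN): min(12, 13, 7) = 7
I (MAX): max(9, 15, 15) = 15
J (MAX): max(6, 12, 12) = 12
H (MIN): min(15, 12, 15) = 12
Root (MAX): max(9, 7, 12) = 12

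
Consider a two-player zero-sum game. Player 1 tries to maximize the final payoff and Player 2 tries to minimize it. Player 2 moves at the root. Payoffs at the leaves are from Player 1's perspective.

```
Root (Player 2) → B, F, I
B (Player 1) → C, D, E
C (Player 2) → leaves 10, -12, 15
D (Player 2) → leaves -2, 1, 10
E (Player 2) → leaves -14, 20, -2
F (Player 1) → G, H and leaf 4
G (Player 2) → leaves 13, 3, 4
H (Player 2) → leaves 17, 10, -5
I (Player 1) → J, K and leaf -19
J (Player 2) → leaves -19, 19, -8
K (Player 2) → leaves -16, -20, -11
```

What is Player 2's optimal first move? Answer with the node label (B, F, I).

I

C (Player 2): min(10, -12, 15) = -12
D (Player 2): min(-2, 1, 10) = -2
E (Player 2): min(-14, 20, -2) = -14
B (Player 1): max(-12, -2, -14) = -2
G (Player 2): min(13, 3, 4) = 3
H (Player 2): min(17, 10, -5) = -5
F (Player 1): max(3, -5, 4) = 4
J (Player 2): min(-19, 19, -8) = -19
K (Player 2): min(-16, -20, -11) = -20
I (Player 1): max(-19, -20, -19) = -19
Root (Player 2): min(-2, 4, -19) = -19
Player 2 picks the child with the lowest value: I (value -19).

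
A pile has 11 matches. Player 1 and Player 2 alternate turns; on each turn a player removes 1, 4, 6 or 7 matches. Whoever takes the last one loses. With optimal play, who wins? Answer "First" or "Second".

i:   0  1  2  3  4  5  6  7  8  9 10 11
     W  L  W  L  W  W  L  W  W  W  W  L
Position 11 is L, so the second player wins.

Second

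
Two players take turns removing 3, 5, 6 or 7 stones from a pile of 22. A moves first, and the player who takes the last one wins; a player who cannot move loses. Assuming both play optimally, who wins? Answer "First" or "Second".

Second

W/L table (W = player to move can force a win):
i:   0  1  2  3  4  5  6  7  8  9 10 11 12 13 14 15 16 17 18 19 20 21 22
     L  L  L  W  W  W  W  W  W  W  L  L  L  W  W  W  W  W  W  W  L  L  L
Position 22 is L, so the second player wins.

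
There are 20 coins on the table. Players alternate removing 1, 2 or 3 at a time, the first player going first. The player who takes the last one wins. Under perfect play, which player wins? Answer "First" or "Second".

Second

i:   0  1  2  3  4  5  6  7  8  9 10 11 12 13 14 15 16 17 18 19 20
     L  W  W  W  L  W  W  W  L  W  W  W  L  W  W  W  L  W  W  W  L
Position 20 is L, so the second player wins.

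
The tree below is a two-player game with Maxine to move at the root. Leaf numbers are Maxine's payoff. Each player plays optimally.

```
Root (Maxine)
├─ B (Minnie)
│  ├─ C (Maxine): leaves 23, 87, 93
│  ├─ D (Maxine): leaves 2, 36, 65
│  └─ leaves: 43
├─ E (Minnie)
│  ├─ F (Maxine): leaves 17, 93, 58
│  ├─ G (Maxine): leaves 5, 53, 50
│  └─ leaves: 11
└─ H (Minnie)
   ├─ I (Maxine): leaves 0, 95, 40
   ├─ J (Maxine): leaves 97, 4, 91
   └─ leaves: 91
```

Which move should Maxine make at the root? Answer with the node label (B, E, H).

H

C (Maxine): max(23, 87, 93) = 93
D (Maxine): max(2, 36, 65) = 65
B (Minnie): min(93, 65, 43) = 43
F (Maxine): max(17, 93, 58) = 93
G (Maxine): max(5, 53, 50) = 53
E (Minnie): min(93, 53, 11) = 11
I (Maxine): max(0, 95, 40) = 95
J (Maxine): max(97, 4, 91) = 97
H (Minnie): min(95, 97, 91) = 91
Root (Maxine): max(43, 11, 91) = 91
Maxine picks the child with the highest value: H (value 91).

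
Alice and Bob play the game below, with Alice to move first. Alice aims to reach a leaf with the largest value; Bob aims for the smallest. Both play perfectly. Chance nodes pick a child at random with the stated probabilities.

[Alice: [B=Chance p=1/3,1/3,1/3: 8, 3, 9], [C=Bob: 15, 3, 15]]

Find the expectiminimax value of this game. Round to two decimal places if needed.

B (Chance): 1/3·8 + 1/3·3 + 1/3·9 = 6.67
C (Bob): min(15, 3, 15) = 3
Root (Alice): max(6.67, 3) = 6.67

6.67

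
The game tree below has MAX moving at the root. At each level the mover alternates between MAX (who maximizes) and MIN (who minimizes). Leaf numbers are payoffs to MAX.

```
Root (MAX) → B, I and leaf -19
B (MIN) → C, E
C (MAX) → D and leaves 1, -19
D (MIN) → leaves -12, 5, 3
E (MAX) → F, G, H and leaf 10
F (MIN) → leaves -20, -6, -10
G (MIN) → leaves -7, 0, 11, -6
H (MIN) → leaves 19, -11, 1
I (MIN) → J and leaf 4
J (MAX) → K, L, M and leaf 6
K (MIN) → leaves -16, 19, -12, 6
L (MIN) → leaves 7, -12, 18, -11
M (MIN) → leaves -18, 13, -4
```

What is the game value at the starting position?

D (MIN): min(-12, 5, 3) = -12
C (MAX): max(-12, 1, -19) = 1
F (MIN): min(-20, -6, -10) = -20
G (MIN): min(-7, 0, 11, -6) = -7
H (MIN): min(19, -11, 1) = -11
E (MAX): max(-20, -7, -11, 10) = 10
B (MIN): min(1, 10) = 1
K (MIN): min(-16, 19, -12, 6) = -16
L (MIN): min(7, -12, 18, -11) = -12
M (MIN): min(-18, 13, -4) = -18
J (MAX): max(-16, -12, -18, 6) = 6
I (MIN): min(6, 4) = 4
Root (MAX): max(1, 4, -19) = 4

4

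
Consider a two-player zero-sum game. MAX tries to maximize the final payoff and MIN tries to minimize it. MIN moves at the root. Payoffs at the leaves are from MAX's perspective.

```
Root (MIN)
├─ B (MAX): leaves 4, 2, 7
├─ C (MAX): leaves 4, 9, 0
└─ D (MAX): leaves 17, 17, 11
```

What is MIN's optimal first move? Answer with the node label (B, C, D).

B

B (MAX): max(4, 2, 7) = 7
C (MAX): max(4, 9, 0) = 9
D (MAX): max(17, 17, 11) = 17
Root (MIN): min(7, 9, 17) = 7
MIN picks the child with the lowest value: B (value 7).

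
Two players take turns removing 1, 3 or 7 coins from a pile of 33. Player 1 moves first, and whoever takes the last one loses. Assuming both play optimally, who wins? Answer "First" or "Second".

Second

i:   0  1  2  3  4  5  6  7  8  9 10 11 12 13 14 15 16 17 18 19 20 21 22 23 24 25 26 27 28 29 30 31 32 33
     W  L  W  L  W  L  W  L  W  L  W  L  W  L  W  L  W  L  W  L  W  L  W  L  W  L  W  L  W  L  W  L  W  L
Position 33 is L, so the second player wins.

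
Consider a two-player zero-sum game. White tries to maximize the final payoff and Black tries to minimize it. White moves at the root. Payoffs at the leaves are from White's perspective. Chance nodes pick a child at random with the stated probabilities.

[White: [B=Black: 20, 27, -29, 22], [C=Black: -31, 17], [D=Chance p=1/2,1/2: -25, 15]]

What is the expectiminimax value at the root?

B (Black): min(20, 27, -29, 22) = -29
C (Black): min(-31, 17) = -31
D (Chance): 1/2·-25 + 1/2·15 = -5
Root (White): max(-29, -31, -5) = -5

-5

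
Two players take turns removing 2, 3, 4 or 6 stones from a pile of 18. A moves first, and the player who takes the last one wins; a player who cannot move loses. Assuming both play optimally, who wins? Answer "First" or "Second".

First

W/L table (W = player to move can force a win):
i:   0  1  2  3  4  5  6  7  8  9 10 11 12 13 14 15 16 17 18
     L  L  W  W  W  W  W  W  L  L  W  W  W  W  W  W  L  L  W
Position 18 is W, so the first player wins.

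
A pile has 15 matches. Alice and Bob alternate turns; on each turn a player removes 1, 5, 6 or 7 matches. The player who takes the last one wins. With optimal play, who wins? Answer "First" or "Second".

W/L table (W = player to move can force a win):
i:   0  1  2  3  4  5  6  7  8  9 10 11 12 13 14 15
     L  W  L  W  L  W  W  W  W  W  W  W  L  W  L  W
Position 15 is W, so the first player wins.

First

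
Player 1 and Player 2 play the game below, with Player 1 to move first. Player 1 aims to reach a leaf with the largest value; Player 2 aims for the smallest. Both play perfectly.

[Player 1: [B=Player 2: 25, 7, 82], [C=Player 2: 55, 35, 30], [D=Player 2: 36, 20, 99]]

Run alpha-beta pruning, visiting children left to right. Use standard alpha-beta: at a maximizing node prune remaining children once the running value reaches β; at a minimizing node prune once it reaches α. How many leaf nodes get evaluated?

B [α=-∞,β=+∞]: v=7
C [α=7,β=+∞]: v=30
D [α=30,β=+∞]: v=20 after child 2 ≤ α → α-cutoff, skip 1
Root [α=-∞,β=+∞]: v=30
Leaves evaluated: 8 of 9.

8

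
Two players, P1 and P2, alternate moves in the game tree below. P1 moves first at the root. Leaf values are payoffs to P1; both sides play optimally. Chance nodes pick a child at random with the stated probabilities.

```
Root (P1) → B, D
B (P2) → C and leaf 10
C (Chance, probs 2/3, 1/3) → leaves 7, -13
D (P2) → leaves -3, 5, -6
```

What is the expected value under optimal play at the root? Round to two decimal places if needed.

0.33

C (Chance): 2/3·7 + 1/3·-13 = 0.33
B (P2): min(0.33, 10) = 0.33
D (P2): min(-3, 5, -6) = -6
Root (P1): max(0.33, -6) = 0.33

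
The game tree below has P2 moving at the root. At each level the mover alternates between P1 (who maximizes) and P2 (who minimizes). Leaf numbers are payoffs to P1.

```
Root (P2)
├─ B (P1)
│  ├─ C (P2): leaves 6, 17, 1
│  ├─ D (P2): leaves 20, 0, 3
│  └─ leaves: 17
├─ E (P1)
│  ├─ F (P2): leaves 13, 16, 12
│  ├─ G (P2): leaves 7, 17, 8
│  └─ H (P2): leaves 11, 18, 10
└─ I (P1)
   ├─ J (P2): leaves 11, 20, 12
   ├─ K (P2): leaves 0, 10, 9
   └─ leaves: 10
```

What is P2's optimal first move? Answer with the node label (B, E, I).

C (P2): min(6, 17, 1) = 1
D (P2): min(20, 0, 3) = 0
B (P1): max(1, 0, 17) = 17
F (P2): min(13, 16, 12) = 12
G (P2): min(7, 17, 8) = 7
H (P2): min(11, 18, 10) = 10
E (P1): max(12, 7, 10) = 12
J (P2): min(11, 20, 12) = 11
K (P2): min(0, 10, 9) = 0
I (P1): max(11, 0, 10) = 11
Root (P2): min(17, 12, 11) = 11
P2 picks the child with the lowest value: I (value 11).

I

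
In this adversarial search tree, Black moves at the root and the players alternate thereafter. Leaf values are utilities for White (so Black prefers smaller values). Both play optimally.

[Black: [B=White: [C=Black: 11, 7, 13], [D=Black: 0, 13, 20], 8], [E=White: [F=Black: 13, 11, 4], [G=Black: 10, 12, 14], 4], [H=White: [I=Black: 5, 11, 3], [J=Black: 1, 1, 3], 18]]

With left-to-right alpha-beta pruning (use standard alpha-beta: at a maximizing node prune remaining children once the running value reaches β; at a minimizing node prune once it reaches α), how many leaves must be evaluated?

16

C [α=-∞,β=+∞]: v=7
D [α=7,β=+∞]: v=0 after child 1 ≤ α → α-cutoff, skip 2
B [α=-∞,β=+∞]: v=8
F [α=-∞,β=8]: v=4
G [α=4,β=8]: v=10
E [α=-∞,β=8]: v=10 after child 2 ≥ β → β-cutoff, skip 1
I [α=-∞,β=8]: v=3
J [α=3,β=8]: v=1 after child 1 ≤ α → α-cutoff, skip 2
H [α=-∞,β=8]: v=18
Root [α=-∞,β=+∞]: v=8
Leaves evaluated: 16 of 21.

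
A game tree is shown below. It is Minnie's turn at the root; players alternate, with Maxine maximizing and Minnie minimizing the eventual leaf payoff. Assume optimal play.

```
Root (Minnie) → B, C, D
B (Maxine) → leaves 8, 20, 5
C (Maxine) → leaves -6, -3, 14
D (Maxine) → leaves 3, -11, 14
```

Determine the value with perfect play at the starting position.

14

B (Maxine): max(8, 20, 5) = 20
C (Maxine): max(-6, -3, 14) = 14
D (Maxine): max(3, -11, 14) = 14
Root (Minnie): min(20, 14, 14) = 14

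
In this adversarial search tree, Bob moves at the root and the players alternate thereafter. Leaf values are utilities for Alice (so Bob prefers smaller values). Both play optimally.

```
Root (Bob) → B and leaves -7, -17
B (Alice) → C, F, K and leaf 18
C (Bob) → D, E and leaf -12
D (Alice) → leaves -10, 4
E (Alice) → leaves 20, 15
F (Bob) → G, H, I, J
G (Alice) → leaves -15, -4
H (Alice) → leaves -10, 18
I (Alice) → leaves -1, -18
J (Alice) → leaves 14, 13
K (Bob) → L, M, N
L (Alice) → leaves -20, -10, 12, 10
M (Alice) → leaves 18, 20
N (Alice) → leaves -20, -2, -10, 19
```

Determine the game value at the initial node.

D (Alice): max(-10, 4) = 4
E (Alice): max(20, 15) = 20
C (Bob): min(4, 20, -12) = -12
G (Alice): max(-15, -4) = -4
H (Alice): max(-10, 18) = 18
I (Alice): max(-1, -18) = -1
J (Alice): max(14, 13) = 14
F (Bob): min(-4, 18, -1, 14) = -4
L (Alice): max(-20, -10, 12, 10) = 12
M (Alice): max(18, 20) = 20
N (Alice): max(-20, -2, -10, 19) = 19
K (Bob): min(12, 20, 19) = 12
B (Alice): max(-12, -4, 12, 18) = 18
Root (Bob): min(18, -7, -17) = -17

-17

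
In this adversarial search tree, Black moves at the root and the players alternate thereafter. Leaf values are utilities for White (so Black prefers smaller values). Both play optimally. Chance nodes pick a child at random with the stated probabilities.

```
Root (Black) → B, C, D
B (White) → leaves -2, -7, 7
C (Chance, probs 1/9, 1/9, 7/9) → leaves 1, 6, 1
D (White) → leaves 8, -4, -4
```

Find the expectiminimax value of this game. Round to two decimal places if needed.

B (White): max(-2, -7, 7) = 7
C (Chance): 1/9·1 + 1/9·6 + 7/9·1 = 1.56
D (White): max(8, -4, -4) = 8
Root (Black): min(7, 1.56, 8) = 1.56

1.56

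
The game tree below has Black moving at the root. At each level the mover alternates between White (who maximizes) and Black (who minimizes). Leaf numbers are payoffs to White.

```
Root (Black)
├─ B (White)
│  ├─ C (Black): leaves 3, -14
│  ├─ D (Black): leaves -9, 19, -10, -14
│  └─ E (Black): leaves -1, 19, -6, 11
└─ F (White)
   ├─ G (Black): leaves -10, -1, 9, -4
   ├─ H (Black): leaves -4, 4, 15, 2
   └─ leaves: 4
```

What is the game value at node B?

-6

C: min(3, -14) = -14
D: min(-9, 19, -10, -14) = -14
E: min(-1, 19, -6, 11) = -6
B: max(-14, -14, -6) = -6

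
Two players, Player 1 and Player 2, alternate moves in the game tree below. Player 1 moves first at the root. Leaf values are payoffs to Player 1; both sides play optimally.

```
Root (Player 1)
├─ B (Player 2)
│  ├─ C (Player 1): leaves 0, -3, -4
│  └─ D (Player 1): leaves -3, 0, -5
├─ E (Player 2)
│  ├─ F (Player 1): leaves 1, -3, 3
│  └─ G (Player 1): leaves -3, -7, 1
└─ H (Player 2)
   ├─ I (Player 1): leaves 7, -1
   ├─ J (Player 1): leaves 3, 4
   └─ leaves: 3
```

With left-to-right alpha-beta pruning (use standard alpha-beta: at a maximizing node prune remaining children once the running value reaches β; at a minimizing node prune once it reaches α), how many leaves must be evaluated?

C [α=-∞,β=+∞]: v=0
D [α=-∞,β=0]: v=0 after child 2 ≥ β → β-cutoff, skip 1
B [α=-∞,β=+∞]: v=0
F [α=0,β=+∞]: v=3
G [α=0,β=3]: v=1
E [α=0,β=+∞]: v=1
I [α=1,β=+∞]: v=7
J [α=1,β=7]: v=4
H [α=1,β=+∞]: v=3
Root [α=-∞,β=+∞]: v=3
Leaves evaluated: 16 of 17.

16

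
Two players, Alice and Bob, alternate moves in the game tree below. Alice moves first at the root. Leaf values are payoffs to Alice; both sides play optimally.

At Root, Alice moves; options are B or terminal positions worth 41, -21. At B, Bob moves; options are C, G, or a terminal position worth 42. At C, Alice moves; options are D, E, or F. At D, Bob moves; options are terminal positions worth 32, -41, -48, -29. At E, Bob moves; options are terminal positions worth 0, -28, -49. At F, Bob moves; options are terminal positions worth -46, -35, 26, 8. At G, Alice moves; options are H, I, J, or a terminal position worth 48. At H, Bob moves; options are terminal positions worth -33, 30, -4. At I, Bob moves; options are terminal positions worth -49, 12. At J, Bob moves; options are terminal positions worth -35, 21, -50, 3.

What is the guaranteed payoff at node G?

48

H: min(-33, 30, -4) = -33
I: min(-49, 12) = -49
J: min(-35, 21, -50, 3) = -50
G: max(-33, -49, -50, 48) = 48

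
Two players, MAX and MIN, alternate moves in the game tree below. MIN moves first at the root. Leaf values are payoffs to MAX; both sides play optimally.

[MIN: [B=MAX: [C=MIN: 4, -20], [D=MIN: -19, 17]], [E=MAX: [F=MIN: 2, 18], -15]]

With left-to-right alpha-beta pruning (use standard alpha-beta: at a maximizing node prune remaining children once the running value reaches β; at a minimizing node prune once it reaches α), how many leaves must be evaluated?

C [α=-∞,β=+∞]: v=-20
D [α=-20,β=+∞]: v=-19
B [α=-∞,β=+∞]: v=-19
F [α=-∞,β=-19]: v=2
E [α=-∞,β=-19]: v=2 after child 1 ≥ β → β-cutoff, skip 1
Root [α=-∞,β=+∞]: v=-19
Leaves evaluated: 6 of 7.

6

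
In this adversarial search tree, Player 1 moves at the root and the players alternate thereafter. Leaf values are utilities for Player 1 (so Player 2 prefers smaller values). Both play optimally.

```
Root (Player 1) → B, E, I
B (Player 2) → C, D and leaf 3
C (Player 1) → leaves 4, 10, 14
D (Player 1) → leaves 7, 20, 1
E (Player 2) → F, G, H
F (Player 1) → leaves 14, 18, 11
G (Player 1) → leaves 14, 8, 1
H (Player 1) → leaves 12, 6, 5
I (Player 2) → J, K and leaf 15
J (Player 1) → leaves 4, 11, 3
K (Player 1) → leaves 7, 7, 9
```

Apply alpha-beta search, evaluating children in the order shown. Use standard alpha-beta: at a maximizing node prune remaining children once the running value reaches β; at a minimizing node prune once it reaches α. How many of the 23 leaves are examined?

C [α=-∞,β=+∞]: v=14
D [α=-∞,β=14]: v=20 after child 2 ≥ β → β-cutoff, skip 1
B [α=-∞,β=+∞]: v=3
F [α=3,β=+∞]: v=18
G [α=3,β=18]: v=14
H [α=3,β=14]: v=12
E [α=3,β=+∞]: v=12
J [α=12,β=+∞]: v=11
I [α=12,β=+∞]: v=11 after child 1 ≤ α → α-cutoff, skip 2
Root [α=-∞,β=+∞]: v=12
Leaves evaluated: 18 of 23.

18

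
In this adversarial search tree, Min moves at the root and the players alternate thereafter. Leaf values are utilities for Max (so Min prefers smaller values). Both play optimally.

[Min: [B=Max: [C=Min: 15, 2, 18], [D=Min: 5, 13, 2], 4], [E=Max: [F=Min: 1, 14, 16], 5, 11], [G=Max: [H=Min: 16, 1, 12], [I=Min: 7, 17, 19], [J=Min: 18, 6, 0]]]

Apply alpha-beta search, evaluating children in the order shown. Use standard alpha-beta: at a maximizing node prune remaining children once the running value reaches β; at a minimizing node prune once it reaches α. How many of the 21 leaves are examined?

C [α=-∞,β=+∞]: v=2
D [α=2,β=+∞]: v=2
B [α=-∞,β=+∞]: v=4
F [α=-∞,β=4]: v=1
E [α=-∞,β=4]: v=5 after child 2 ≥ β → β-cutoff, skip 1
H [α=-∞,β=4]: v=1
I [α=1,β=4]: v=7
G [α=-∞,β=4]: v=7 after child 2 ≥ β → β-cutoff, skip 1
Root [α=-∞,β=+∞]: v=4
Leaves evaluated: 17 of 21.

17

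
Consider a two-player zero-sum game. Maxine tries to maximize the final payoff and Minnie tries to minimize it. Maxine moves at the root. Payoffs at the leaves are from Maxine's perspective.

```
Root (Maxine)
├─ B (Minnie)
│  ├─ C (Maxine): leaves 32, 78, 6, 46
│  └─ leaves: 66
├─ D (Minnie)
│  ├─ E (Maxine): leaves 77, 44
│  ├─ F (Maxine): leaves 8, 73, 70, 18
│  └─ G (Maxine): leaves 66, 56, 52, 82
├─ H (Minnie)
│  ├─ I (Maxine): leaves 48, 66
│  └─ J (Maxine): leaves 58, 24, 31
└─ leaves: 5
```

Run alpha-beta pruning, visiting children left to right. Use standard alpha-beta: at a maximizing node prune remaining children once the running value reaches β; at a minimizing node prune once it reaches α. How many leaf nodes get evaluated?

18

C [α=-∞,β=+∞]: v=78
B [α=-∞,β=+∞]: v=66
E [α=66,β=+∞]: v=77
F [α=66,β=77]: v=73
G [α=66,β=73]: v=82
D [α=66,β=+∞]: v=73
I [α=73,β=+∞]: v=66
H [α=73,β=+∞]: v=66 after child 1 ≤ α → α-cutoff, skip 1
Root [α=-∞,β=+∞]: v=73
Leaves evaluated: 18 of 21.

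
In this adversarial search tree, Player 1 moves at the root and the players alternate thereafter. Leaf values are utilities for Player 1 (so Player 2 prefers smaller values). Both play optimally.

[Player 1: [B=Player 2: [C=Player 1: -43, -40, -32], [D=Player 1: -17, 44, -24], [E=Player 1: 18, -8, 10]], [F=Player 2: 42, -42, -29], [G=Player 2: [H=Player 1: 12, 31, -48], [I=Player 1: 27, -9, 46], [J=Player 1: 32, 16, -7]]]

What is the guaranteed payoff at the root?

31

C (Player 1): max(-43, -40, -32) = -32
D (Player 1): max(-17, 44, -24) = 44
E (Player 1): max(18, -8, 10) = 18
B (Player 2): min(-32, 44, 18) = -32
F (Player 2): min(42, -42, -29) = -42
H (Player 1): max(12, 31, -48) = 31
I (Player 1): max(27, -9, 46) = 46
J (Player 1): max(32, 16, -7) = 32
G (Player 2): min(31, 46, 32) = 31
Root (Player 1): max(-32, -42, 31) = 31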